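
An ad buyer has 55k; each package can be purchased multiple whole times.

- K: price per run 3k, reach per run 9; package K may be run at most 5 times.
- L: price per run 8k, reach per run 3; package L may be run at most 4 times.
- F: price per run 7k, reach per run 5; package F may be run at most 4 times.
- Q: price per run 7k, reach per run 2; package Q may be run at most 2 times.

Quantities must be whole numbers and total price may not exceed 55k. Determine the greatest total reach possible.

This is a bounded integer knapsack.
K has the best ratio (9/3); taking only K gives at most 5×9 = 45 (stopped by the supply cap of 5).
Mixing does better — 5×K, 1×L, and 4×F: price 51 ≤ 55, reach 5·9 + 1·3 + 4·5 = 68.

68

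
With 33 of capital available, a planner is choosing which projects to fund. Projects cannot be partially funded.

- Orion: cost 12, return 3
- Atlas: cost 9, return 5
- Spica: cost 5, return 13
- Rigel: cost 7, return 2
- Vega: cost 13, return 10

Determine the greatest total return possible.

28

Orion + Spica + Vega: cost 12 + 5 + 13 = 30 ≤ 33, return 3 + 13 + 10 = 26.
Atlas + Spica + Vega: cost 9 + 5 + 13 = 27 ≤ 33, return 5 + 13 + 10 = 28.
Best is Atlas, Spica, and Vega with total return 28.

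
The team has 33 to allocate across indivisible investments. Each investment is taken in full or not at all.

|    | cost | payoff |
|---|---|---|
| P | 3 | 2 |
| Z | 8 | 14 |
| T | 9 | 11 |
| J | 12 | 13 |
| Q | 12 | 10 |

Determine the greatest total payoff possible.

This is a 0-1 knapsack instance.
Allowing fractional choices, the relaxed optimum would be about 41.3, but investments are indivisible.
Z + T + J: cost 8 + 9 + 12 = 29 ≤ 33, payoff 14 + 11 + 13 = 38.
P + Z + T + J: cost 3 + 8 + 9 + 12 = 32 ≤ 33, payoff 2 + 14 + 11 + 13 = 40.
P + Z + T + Q: cost 3 + 8 + 9 + 12 = 32 ≤ 33, payoff 2 + 14 + 11 + 10 = 37.
Best is P, Z, T, and J with total payoff 40.

40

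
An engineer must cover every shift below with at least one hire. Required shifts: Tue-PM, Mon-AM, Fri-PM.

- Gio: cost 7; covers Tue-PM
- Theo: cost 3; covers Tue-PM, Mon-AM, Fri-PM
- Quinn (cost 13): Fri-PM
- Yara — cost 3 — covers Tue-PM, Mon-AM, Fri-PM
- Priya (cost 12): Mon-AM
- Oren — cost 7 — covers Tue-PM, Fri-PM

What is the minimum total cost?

Theo alone covers Tue-PM, Mon-AM, Fri-PM — every shift.
Total cost: 3.

3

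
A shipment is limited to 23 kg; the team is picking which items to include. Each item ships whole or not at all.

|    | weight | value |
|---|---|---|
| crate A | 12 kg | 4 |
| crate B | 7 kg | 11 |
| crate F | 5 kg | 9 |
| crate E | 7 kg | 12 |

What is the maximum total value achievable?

32

Allowing fractional choices, the relaxed optimum would be about 33.3, but items are indivisible.
crate B + crate F + crate E: weight 7 + 5 + 7 = 19 ≤ 23, value 11 + 9 + 12 = 32.
crate F + crate E: weight 5 + 7 = 12 ≤ 23, value 9 + 12 = 21.
crate B + crate E: weight 7 + 7 = 14 ≤ 23, value 11 + 12 = 23.
Best is crate B, crate F, and crate E with total value 32.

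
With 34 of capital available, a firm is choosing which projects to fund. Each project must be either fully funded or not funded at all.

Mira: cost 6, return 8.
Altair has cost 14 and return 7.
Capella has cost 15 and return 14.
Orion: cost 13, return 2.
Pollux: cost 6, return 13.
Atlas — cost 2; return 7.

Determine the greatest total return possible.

Allowing fractional choices, the relaxed optimum would be about 44.5, but projects are indivisible.
Mira + Capella + Pollux: cost 6 + 15 + 6 = 27 ≤ 34, return 8 + 14 + 13 = 35.
Mira + Altair + Pollux + Atlas: cost 6 + 14 + 6 + 2 = 28 ≤ 34, return 8 + 7 + 13 + 7 = 35.
Mira + Capella + Pollux + Atlas: cost 6 + 15 + 6 + 2 = 29 ≤ 34, return 8 + 14 + 13 + 7 = 42.
Best is Mira, Capella, Pollux, and Atlas with total return 42.

42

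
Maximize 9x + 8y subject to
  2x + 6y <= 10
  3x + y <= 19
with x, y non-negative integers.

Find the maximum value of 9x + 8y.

(x,y)=(5,0): 2·5+6·0=10≤10, 3·5+1·0=15≤19, objective 45.
(x,y)=(4,0): 2·4+6·0=8≤10, 3·4+1·0=12≤19, objective 36.
No feasible integer point exceeds 45.

45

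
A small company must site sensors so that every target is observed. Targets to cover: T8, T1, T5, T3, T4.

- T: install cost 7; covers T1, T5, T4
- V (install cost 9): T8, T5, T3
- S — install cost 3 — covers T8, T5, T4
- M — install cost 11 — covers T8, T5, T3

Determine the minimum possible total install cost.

Choose T and V: together they cover T8, T1, T5, T3, T4 — every target.
Total install cost: 7 + 9 = 16.

16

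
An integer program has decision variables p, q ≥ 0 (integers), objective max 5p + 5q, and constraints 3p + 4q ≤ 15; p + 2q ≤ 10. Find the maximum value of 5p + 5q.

(p,q)=(5,0) is feasible, giving 25.
(p,q)=(4,0) is feasible, giving 20.
Maximum is 25 at (p,q)=(5,0).

25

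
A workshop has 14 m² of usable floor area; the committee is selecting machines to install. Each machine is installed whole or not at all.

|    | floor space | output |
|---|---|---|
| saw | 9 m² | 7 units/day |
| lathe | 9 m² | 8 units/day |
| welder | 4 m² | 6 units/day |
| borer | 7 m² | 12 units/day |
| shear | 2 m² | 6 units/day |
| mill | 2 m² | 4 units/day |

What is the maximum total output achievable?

This is a 0-1 knapsack instance.
borer + shear + mill: floor space 7 + 2 + 2 = 11 ≤ 14, output 12 + 6 + 4 = 22.
welder + borer + mill: floor space 4 + 7 + 2 = 13 ≤ 14, output 6 + 12 + 4 = 22.
welder + borer + shear: floor space 4 + 7 + 2 = 13 ≤ 14, output 6 + 12 + 6 = 24.
Best is welder, borer, and shear with total output 24.

24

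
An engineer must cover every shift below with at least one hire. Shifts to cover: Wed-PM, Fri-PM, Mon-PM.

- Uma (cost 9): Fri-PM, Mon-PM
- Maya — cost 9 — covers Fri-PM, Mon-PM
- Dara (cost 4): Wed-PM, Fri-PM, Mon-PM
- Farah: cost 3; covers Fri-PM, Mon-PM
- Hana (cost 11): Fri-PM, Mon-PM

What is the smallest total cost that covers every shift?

Dara alone covers Wed-PM, Fri-PM, Mon-PM — every shift.
Total cost: 4.
No cover costs less than 4.

4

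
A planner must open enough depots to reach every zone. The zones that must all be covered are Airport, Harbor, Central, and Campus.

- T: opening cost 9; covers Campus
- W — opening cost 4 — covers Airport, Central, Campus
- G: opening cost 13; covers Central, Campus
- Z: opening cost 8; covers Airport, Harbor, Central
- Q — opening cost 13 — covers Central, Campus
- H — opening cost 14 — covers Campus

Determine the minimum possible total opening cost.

12

Choose W and Z: together they cover Airport, Harbor, Central, Campus — every zone.
Total opening cost: 4 + 8 = 12.
No cover costs less than 12.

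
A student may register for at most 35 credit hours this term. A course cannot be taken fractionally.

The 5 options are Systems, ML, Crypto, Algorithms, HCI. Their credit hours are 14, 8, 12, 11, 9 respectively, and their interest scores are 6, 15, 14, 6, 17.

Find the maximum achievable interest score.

46

Allowing fractional choices, the relaxed optimum would be about 49.3, but courses are indivisible.
ML + Crypto + HCI: credit hours 8 + 12 + 9 = 29 ≤ 35, interest score 15 + 14 + 17 = 46.
ML + Algorithms + HCI: credit hours 8 + 11 + 9 = 28 ≤ 35, interest score 15 + 6 + 17 = 38.
Systems + ML + HCI: credit hours 14 + 8 + 9 = 31 ≤ 35, interest score 6 + 15 + 17 = 38.
Best is ML, Crypto, and HCI with total interest score 46.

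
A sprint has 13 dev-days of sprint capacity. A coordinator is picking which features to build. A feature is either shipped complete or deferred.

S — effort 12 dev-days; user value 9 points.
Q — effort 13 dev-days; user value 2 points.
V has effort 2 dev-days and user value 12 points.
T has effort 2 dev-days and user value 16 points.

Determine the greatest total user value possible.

28

T: effort 2 ≤ 13, user value 16.
V + T: effort 2 + 2 = 4 ≤ 13, user value 12 + 16 = 28.
Best is V and T with total user value 28.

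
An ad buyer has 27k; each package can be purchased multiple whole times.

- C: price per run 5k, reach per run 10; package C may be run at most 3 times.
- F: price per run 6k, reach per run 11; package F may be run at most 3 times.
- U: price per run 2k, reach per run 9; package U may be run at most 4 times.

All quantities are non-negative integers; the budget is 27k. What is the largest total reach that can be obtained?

This is a bounded integer knapsack.
U has the best ratio (9/2); taking only U gives at most 4×9 = 36 (stopped by the supply cap of 4).
Mixing does better — 3×F and 4×U: price 26 ≤ 27, reach 3·11 + 4·9 = 69.

69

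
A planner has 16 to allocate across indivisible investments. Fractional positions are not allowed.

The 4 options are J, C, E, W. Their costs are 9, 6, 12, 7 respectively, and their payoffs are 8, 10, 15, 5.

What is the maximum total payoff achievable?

Take J and C: cost 9 + 6 = 15 ≤ 16, payoff 8 + 10 = 18.
No other feasible combination does better.

18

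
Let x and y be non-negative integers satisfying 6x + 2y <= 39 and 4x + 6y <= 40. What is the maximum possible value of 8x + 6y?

58

(x,y)=(5,3): 6·5+2·3=36≤39, 4·5+6·3=38≤40, objective 58.
(x,y)=(4,4): 6·4+2·4=32≤39, 4·4+6·4=40≤40, objective 56.
(x,y)=(5,2): 6·5+2·2=34≤39, 4·5+6·2=32≤40, objective 52.
Maximum is 58 at (x,y)=(5,3).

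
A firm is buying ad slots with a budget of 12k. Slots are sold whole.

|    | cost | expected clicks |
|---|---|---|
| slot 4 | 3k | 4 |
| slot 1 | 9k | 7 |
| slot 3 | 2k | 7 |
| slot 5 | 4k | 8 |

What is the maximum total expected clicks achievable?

This is an integer program with binary decision variables.
Take slot 4, slot 3, and slot 5: cost 3 + 2 + 4 = 9 ≤ 12, expected clicks 4 + 7 + 8 = 19.
No other feasible combination does better.

19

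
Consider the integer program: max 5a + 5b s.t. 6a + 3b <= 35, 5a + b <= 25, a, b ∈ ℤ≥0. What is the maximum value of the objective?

Relaxing integrality, the LP optimum is 58.33 at (a,b) = (0, 11.7), which is not an integer point.
(a,b)=(0,11): 6·0+3·11=33≤35, 5·0+1·11=11≤25, objective 55.
(a,b)=(0,10): 6·0+3·10=30≤35, 5·0+1·10=10≤25, objective 50.
Maximum is 55 at (a,b)=(0,11).

55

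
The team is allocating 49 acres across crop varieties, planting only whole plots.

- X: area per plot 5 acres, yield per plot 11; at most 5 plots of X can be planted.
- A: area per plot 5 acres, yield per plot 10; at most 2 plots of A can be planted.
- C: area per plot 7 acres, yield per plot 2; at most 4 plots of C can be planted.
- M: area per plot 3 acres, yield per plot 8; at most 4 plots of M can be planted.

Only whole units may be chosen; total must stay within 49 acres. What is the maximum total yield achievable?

This is a bounded integer knapsack.
Take 5×X, 2×A, and 4×M: area 47 ≤ 49, yield 5·11 + 2·10 + 4·8 = 107.
M has the best ratio (8/3) and is taken to its limit of 4; remaining capacity is filled optimally with the others.

107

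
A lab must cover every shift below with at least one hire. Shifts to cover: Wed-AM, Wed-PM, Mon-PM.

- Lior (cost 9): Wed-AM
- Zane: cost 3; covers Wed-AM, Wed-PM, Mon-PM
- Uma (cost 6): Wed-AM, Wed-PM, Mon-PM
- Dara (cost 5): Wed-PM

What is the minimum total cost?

This is a weighted set-cover instance.
Zane alone covers Wed-AM, Wed-PM, Mon-PM — every shift.
Total cost: 3.
No cover costs less than 3.

3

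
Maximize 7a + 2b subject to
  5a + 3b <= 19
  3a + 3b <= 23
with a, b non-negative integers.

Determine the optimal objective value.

(a,b)=(3,1): 5·3+3·1=18≤19, 3·3+3·1=12≤23, objective 23.
(a,b)=(3,0): 5·3+3·0=15≤19, 3·3+3·0=9≤23, objective 21.
(a,b)=(2,2): 5·2+3·2=16≤19, 3·2+3·2=12≤23, objective 18.
(a,b)=(2,1): 5·2+3·1=13≤19, 3·2+3·1=9≤23, objective 16.
No feasible integer point exceeds 23.

23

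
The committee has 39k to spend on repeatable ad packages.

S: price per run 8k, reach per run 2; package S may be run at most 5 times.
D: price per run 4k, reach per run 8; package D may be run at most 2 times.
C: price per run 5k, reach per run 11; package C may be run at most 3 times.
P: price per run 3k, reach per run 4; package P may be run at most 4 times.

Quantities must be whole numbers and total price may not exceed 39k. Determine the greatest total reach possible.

C has the best ratio (11/5); taking only C gives at most 3×11 = 33 (stopped by the supply cap of 3).
Mixing does better — 2×D, 3×C, and 4×P: price 35 ≤ 39, reach 2·8 + 3·11 + 4·4 = 65.

65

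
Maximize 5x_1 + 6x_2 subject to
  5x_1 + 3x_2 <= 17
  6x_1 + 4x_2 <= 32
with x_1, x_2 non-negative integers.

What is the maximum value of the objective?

Relaxing integrality, the LP optimum is 34.00 at (x_1,x_2) = (0, 5.67), which is not an integer point.
(x_1,x_2)=(0,5) is feasible, giving 30.
(x_1,x_2)=(1,4) is feasible, giving 29.
(x_1,x_2)=(0,4) is feasible, giving 24.
The best lattice point is (0,5), giving 30.

30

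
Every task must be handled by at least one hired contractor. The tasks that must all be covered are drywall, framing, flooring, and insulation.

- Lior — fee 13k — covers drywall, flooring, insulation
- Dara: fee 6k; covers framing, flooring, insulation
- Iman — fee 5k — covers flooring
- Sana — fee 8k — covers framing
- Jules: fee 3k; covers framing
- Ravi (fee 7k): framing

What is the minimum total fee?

16

The greedy cost-per-new-task heuristic would pick Dara and Lior for 19, but a cheaper cover exists.
Choose Lior and Jules: together they cover drywall, framing, flooring, insulation — every task.
Total fee: 13 + 3 = 16.
No cover costs less than 16.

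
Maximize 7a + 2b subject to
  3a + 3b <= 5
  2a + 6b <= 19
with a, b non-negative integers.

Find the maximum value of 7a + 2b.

7

The continuous relaxation peaks at (1.67, 0) with value 11.67; rounding to a feasible lattice point costs some objective.
(a,b)=(1,0): 3·1+3·0=3≤5, 2·1+6·0=2≤19, objective 7.
(a,b)=(0,1): 3·0+3·1=3≤5, 2·0+6·1=6≤19, objective 2.
(a,b)=(0,0): 3·0+3·0=0≤5, 2·0+6·0=0≤19, objective 0.
The best lattice point is (1,0), giving 7.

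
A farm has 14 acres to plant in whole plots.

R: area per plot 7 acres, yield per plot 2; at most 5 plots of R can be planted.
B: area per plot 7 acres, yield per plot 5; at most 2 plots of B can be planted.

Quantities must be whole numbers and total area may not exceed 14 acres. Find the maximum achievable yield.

10

This is a bounded integer knapsack.
B has the best ratio (5/7); taking only B gives at most 2×5 = 10 (stopped by the area limit).
Optimal: 2×B: area 14 ≤ 14, yield 2·5 = 10.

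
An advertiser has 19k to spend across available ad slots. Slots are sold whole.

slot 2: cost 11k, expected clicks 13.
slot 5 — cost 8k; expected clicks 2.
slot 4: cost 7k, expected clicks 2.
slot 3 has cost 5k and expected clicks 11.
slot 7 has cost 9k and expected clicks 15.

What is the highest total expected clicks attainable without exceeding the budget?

26

Treat it as a binary knapsack problem.
Allowing fractional choices, the relaxed optimum would be about 31.9, but ad slots are indivisible.
slot 2 + slot 3: cost 11 + 5 = 16 ≤ 19, expected clicks 13 + 11 = 24.
slot 4 + slot 7: cost 7 + 9 = 16 ≤ 19, expected clicks 2 + 15 = 17.
slot 3 + slot 7: cost 5 + 9 = 14 ≤ 19, expected clicks 11 + 15 = 26.
Best is slot 3 and slot 7 with total expected clicks 26.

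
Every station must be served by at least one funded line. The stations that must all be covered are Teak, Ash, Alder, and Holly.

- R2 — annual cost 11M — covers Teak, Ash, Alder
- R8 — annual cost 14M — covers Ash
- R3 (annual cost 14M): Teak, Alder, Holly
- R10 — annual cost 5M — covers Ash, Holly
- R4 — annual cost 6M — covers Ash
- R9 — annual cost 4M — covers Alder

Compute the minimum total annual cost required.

16

This is an integer covering problem.
The greedy cost-per-new-station heuristic would pick R10, R9, and R2 for 20, but a cheaper cover exists.
Choose R2 and R10: together they cover Teak, Ash, Alder, Holly — every station.
Total annual cost: 11 + 5 = 16.
No cover costs less than 16.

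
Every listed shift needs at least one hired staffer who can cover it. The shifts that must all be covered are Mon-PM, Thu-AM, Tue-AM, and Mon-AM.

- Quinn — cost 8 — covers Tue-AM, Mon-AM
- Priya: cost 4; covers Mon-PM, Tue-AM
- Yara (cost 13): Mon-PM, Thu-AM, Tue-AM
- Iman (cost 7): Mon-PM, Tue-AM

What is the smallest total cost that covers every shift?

Choose Quinn and Yara: together they cover Mon-PM, Thu-AM, Tue-AM, Mon-AM — every shift.
Total cost: 8 + 13 = 21.

21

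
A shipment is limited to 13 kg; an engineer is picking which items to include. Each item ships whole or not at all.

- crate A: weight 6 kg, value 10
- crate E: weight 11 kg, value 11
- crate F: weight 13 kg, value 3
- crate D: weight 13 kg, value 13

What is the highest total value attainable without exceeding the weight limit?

13

Allowing fractional choices, the relaxed optimum would be about 17.0, but items are indivisible.
crate E: weight 11 ≤ 13, value 11.
crate D: weight 13 ≤ 13, value 13.
crate A: weight 6 ≤ 13, value 10.
Best is crate D with total value 13.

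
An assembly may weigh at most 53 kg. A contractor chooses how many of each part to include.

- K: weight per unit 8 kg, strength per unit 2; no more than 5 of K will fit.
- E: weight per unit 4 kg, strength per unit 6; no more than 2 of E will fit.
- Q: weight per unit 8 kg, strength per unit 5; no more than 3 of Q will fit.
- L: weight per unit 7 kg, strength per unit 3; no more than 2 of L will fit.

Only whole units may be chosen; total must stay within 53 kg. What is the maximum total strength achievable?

33

2×E, 3×Q, and 2×L: weight 46 ≤ 53, strength 2·6 + 3·5 + 2·3 = 33.
1×K, 2×E, 3×Q, and 1×L: weight 47 ≤ 53, strength 1·2 + 2·6 + 3·5 + 1·3 = 32.
Best is 33.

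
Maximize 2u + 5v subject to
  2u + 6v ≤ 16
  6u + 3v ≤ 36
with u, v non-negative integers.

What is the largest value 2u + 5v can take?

15

Relaxing integrality, the LP optimum is 15.20 at (u,v) = (5.6, 0.8), which is not an integer point.
(u,v)=(5,1): 2·5+6·1=16≤16, 6·5+3·1=33≤36, objective 15.
(u,v)=(4,1): 2·4+6·1=14≤16, 6·4+3·1=27≤36, objective 13.
(u,v)=(6,0): 2·6+6·0=12≤16, 6·6+3·0=36≤36, objective 12.
(u,v)=(5,0): 2·5+6·0=10≤16, 6·5+3·0=30≤36, objective 10.
No feasible integer point exceeds 15.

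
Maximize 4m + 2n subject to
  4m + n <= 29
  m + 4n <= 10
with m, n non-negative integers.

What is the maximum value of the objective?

28

Relaxing integrality, the LP optimum is 29.73 at (m,n) = (7.07, 0.733), which is not an integer point.
(m,n)=(7,0) is feasible, giving 28.
(m,n)=(6,1) is feasible, giving 26.
(m,n)=(6,0) is feasible, giving 24.
The best lattice point is (7,0), giving 28.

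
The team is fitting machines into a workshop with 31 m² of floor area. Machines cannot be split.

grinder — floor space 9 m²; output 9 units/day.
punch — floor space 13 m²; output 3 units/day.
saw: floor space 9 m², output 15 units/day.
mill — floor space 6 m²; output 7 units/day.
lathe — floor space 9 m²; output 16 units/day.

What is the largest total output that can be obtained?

40

Allowing fractional choices, the relaxed optimum would be about 45.0, but machines are indivisible.
grinder + saw + lathe: floor space 9 + 9 + 9 = 27 ≤ 31, output 9 + 15 + 16 = 40.
punch + saw + lathe: floor space 13 + 9 + 9 = 31 ≤ 31, output 3 + 15 + 16 = 34.
saw + mill + lathe: floor space 9 + 6 + 9 = 24 ≤ 31, output 15 + 7 + 16 = 38.
Best is grinder, saw, and lathe with total output 40.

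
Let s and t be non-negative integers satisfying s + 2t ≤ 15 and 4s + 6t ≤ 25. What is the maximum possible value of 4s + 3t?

The continuous relaxation peaks at (6.25, 0) with value 25.00; rounding to a feasible lattice point costs some objective.
(s,t)=(6,0): 1·6+2·0=6≤15, 4·6+6·0=24≤25, objective 24.
(s,t)=(5,0): 1·5+2·0=5≤15, 4·5+6·0=20≤25, objective 20.
No feasible integer point exceeds 24.

24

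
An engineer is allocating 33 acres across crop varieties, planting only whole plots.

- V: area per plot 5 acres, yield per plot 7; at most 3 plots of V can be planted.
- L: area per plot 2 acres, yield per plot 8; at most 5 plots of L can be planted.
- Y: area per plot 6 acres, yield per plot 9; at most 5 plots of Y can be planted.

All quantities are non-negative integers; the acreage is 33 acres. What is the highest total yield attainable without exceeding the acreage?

L has the best ratio (8/2); taking only L gives at most 5×8 = 40 (stopped by the supply cap of 5).
Mixing does better — 1×V, 5×L, and 3×Y: area 33 ≤ 33, yield 1·7 + 5·8 + 3·9 = 74.

74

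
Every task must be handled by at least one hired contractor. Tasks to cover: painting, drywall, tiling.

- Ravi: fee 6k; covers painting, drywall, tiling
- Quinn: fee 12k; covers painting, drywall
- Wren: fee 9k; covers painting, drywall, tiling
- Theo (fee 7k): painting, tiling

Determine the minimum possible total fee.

Ravi alone covers painting, drywall, tiling — every task.
Total fee: 6.

6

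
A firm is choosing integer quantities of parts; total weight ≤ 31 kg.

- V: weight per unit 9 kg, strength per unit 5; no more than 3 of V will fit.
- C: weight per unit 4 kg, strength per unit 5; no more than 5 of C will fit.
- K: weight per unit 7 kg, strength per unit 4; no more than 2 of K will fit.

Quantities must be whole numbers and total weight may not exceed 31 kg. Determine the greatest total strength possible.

30

Take 1×V and 5×C: weight 29 ≤ 31, strength 1·5 + 5·5 = 30.
C has the best ratio (5/4) and is taken to its limit of 5; remaining capacity is filled optimally with the others.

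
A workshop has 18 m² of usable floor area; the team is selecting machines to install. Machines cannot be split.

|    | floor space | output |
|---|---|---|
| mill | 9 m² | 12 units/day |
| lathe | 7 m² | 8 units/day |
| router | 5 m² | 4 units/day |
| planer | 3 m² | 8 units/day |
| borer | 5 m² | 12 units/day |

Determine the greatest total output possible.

32

Allowing fractional choices, the relaxed optimum would be about 33.1, but machines are indivisible.
mill + planer + borer: floor space 9 + 3 + 5 = 17 ≤ 18, output 12 + 8 + 12 = 32.
router + planer + borer: floor space 5 + 3 + 5 = 13 ≤ 18, output 4 + 8 + 12 = 24.
lathe + planer + borer: floor space 7 + 3 + 5 = 15 ≤ 18, output 8 + 8 + 12 = 28.
Best is mill, planer, and borer with total output 32.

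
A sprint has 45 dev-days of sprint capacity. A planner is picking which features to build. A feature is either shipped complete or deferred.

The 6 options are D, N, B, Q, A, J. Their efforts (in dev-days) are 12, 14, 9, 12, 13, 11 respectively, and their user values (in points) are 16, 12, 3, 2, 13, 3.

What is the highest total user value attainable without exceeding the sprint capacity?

This is an integer program with binary decision variables.
Take D, N, and A: effort 12 + 14 + 13 = 39 ≤ 45, user value 16 + 12 + 13 = 41.
No other feasible combination does better.

41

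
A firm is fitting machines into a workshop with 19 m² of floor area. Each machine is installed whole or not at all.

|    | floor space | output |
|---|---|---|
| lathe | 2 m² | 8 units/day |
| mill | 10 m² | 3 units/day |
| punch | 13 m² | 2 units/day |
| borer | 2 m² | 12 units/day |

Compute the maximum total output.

23

Treat it as a binary knapsack problem.
Take lathe, mill, and borer: floor space 2 + 10 + 2 = 14 ≤ 19, output 8 + 3 + 12 = 23.
No other feasible combination does better.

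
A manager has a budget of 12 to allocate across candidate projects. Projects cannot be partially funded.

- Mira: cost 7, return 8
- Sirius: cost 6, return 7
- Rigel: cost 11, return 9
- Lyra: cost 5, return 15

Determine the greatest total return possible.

23

Sirius + Lyra: cost 6 + 5 = 11 ≤ 12, return 7 + 15 = 22.
Mira + Lyra: cost 7 + 5 = 12 ≤ 12, return 8 + 15 = 23.
Lyra: cost 5 ≤ 12, return 15.
Best is Mira and Lyra with total return 23.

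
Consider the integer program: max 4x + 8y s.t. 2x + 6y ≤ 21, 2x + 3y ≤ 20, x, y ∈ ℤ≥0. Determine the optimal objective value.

Relaxing integrality, the LP optimum is 40.67 at (x,y) = (9.5, 0.333), which is not an integer point.
(x,y)=(10,0): 2·10+6·0=20≤21, 2·10+3·0=20≤20, objective 40.
(x,y)=(9,0): 2·9+6·0=18≤21, 2·9+3·0=18≤20, objective 36.
(x,y)=(8,0): 2·8+6·0=16≤21, 2·8+3·0=16≤20, objective 32.
No feasible integer point exceeds 40.

40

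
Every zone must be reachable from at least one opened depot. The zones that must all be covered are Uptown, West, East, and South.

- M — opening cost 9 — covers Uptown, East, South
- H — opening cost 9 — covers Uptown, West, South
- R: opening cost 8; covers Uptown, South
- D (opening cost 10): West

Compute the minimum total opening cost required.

18

This is a weighted set-cover instance.
Choose M and H: together they cover Uptown, West, East, South — every zone.
Total opening cost: 9 + 9 = 18.
No cover costs less than 18.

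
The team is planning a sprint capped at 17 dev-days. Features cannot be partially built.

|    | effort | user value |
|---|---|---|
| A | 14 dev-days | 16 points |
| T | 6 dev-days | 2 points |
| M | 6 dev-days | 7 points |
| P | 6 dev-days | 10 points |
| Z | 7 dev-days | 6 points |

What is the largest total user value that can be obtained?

17

P + Z: effort 6 + 7 = 13 ≤ 17, user value 10 + 6 = 16.
M + P: effort 6 + 6 = 12 ≤ 17, user value 7 + 10 = 17.
A: effort 14 ≤ 17, user value 16.
Best is M and P with total user value 17.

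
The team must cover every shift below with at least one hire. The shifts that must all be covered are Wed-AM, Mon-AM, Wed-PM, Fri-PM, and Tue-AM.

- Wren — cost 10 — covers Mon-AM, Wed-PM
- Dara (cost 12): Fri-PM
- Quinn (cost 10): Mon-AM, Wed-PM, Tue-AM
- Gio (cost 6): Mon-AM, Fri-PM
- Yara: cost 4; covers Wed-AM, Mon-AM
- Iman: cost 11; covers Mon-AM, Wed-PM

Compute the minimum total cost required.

Choose Quinn, Gio, and Yara: together they cover Wed-AM, Mon-AM, Wed-PM, Fri-PM, Tue-AM — every shift.
Total cost: 10 + 6 + 4 = 20.
No cover costs less than 20.

20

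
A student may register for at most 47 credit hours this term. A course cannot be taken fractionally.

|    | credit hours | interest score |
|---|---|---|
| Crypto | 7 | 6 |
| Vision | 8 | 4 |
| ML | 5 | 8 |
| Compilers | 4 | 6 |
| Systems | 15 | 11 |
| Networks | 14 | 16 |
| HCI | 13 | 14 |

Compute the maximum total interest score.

50

Crypto + ML + Compilers + Networks + HCI: credit hours 7 + 5 + 4 + 14 + 13 = 43 ≤ 47, interest score 6 + 8 + 6 + 16 + 14 = 50.
Vision + ML + Compilers + Networks + HCI: credit hours 8 + 5 + 4 + 14 + 13 = 44 ≤ 47, interest score 4 + 8 + 6 + 16 + 14 = 48.
ML + Systems + Networks + HCI: credit hours 5 + 15 + 14 + 13 = 47 ≤ 47, interest score 8 + 11 + 16 + 14 = 49.
Best is Crypto, ML, Compilers, Networks, and HCI with total interest score 50.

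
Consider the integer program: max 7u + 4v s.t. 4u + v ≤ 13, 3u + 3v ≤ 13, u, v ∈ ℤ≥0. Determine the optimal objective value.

Relaxing integrality, the LP optimum is 26.00 at (u,v) = (2.89, 1.44), which is not an integer point.
(u,v)=(3,1): 4·3+1·1=13≤13, 3·3+3·1=12≤13, objective 25.
(u,v)=(2,2): 4·2+1·2=10≤13, 3·2+3·2=12≤13, objective 22.
(u,v)=(3,0): 4·3+1·0=12≤13, 3·3+3·0=9≤13, objective 21.
The best lattice point is (3,1), giving 25.

25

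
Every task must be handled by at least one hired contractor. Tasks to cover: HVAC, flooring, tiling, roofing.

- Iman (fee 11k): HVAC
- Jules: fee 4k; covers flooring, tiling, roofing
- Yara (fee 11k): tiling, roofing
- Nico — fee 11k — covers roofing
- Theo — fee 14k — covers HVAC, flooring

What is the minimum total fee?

15

This is an integer covering problem.
Choose Iman and Jules: together they cover HVAC, flooring, tiling, roofing — every task.
Total fee: 11 + 4 = 15.
No cover costs less than 15.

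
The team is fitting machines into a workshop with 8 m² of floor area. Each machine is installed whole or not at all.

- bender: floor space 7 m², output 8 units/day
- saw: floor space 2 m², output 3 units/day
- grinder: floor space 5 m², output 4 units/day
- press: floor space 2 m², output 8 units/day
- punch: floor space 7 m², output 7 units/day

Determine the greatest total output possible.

12

This is a 0-1 knapsack instance.
Allowing fractional choices, the relaxed optimum would be about 15.6, but machines are indivisible.
grinder + press: floor space 5 + 2 = 7 ≤ 8, output 4 + 8 = 12.
saw + press: floor space 2 + 2 = 4 ≤ 8, output 3 + 8 = 11.
press: floor space 2 ≤ 8, output 8.
Best is grinder and press with total output 12.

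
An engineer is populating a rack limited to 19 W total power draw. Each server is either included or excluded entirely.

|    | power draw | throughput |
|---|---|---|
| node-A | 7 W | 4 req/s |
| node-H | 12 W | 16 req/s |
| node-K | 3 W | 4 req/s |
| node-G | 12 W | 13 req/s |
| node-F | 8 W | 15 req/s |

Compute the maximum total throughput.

23

This is a 0-1 knapsack instance.
Allowing fractional choices, the relaxed optimum would be about 29.7, but servers are indivisible.
node-H + node-K: power draw 12 + 3 = 15 ≤ 19, throughput 16 + 4 = 20.
node-A + node-K + node-F: power draw 7 + 3 + 8 = 18 ≤ 19, throughput 4 + 4 + 15 = 23.
Best is node-A, node-K, and node-F with total throughput 23.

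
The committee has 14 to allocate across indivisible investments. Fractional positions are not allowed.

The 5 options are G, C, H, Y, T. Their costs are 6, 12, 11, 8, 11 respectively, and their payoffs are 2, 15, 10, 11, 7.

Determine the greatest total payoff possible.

C: cost 12 ≤ 14, payoff 15.
G + Y: cost 6 + 8 = 14 ≤ 14, payoff 2 + 11 = 13.
Best is C with total payoff 15.

15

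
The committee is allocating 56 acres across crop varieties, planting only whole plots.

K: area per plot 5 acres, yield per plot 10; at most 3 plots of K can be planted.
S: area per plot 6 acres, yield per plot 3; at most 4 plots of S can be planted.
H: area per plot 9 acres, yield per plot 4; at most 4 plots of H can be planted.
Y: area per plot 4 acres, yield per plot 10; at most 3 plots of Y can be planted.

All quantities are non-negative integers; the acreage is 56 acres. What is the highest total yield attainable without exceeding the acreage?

73

Take 3×K, 3×S, 1×H, and 3×Y: area 54 ≤ 56, yield 3·10 + 3·3 + 1·4 + 3·10 = 73.
Y has the best ratio (10/4) and is taken to its limit of 3; remaining capacity is filled optimally with the others.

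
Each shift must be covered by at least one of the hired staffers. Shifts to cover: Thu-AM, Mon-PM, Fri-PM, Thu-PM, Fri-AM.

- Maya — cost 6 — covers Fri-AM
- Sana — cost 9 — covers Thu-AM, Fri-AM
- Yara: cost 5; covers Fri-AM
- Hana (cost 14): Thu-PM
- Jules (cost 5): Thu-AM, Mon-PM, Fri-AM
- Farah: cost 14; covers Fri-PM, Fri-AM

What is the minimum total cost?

33

Choose Hana, Jules, and Farah: together they cover Thu-AM, Mon-PM, Fri-PM, Thu-PM, Fri-AM — every shift.
Total cost: 14 + 5 + 14 = 33.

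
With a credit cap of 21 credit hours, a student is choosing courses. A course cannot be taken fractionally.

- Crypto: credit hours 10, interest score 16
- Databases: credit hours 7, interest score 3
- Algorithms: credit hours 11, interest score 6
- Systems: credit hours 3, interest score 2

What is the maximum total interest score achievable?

22

Allowing fractional choices, the relaxed optimum would be about 22.4, but courses are indivisible.
Crypto + Databases: credit hours 10 + 7 = 17 ≤ 21, interest score 16 + 3 = 19.
Crypto + Algorithms: credit hours 10 + 11 = 21 ≤ 21, interest score 16 + 6 = 22.
Crypto + Databases + Systems: credit hours 10 + 7 + 3 = 20 ≤ 21, interest score 16 + 3 + 2 = 21.
Best is Crypto and Algorithms with total interest score 22.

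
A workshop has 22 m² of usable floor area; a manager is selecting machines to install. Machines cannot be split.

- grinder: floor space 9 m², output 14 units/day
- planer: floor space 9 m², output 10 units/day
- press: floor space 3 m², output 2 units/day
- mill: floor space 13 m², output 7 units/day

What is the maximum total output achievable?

Allowing fractional choices, the relaxed optimum would be about 26.5, but machines are indivisible.
grinder + planer + press: floor space 9 + 9 + 3 = 21 ≤ 22, output 14 + 10 + 2 = 26.
grinder + planer: floor space 9 + 9 = 18 ≤ 22, output 14 + 10 = 24.
Best is grinder, planer, and press with total output 26.

26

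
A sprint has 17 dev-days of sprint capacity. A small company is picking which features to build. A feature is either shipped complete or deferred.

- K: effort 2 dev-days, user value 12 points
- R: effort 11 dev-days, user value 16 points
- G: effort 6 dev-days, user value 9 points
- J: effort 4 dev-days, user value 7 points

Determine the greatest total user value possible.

Treat it as a binary knapsack problem.
Allowing fractional choices, the relaxed optimum would be about 35.3, but features are indivisible.
K + R: effort 2 + 11 = 13 ≤ 17, user value 12 + 16 = 28.
K + R + J: effort 2 + 11 + 4 = 17 ≤ 17, user value 12 + 16 + 7 = 35.
K + G + J: effort 2 + 6 + 4 = 12 ≤ 17, user value 12 + 9 + 7 = 28.
Best is K, R, and J with total user value 35.

35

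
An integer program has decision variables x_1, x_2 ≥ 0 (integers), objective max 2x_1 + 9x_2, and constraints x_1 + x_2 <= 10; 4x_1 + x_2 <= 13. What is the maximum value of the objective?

90

(x_1,x_2)=(0,10): 1·0+1·10=10≤10, 4·0+1·10=10≤13, objective 90.
(x_1,x_2)=(1,9): 1·1+1·9=10≤10, 4·1+1·9=13≤13, objective 83.
(x_1,x_2)=(0,9): 1·0+1·9=9≤10, 4·0+1·9=9≤13, objective 81.
The best lattice point is (0,10), giving 90.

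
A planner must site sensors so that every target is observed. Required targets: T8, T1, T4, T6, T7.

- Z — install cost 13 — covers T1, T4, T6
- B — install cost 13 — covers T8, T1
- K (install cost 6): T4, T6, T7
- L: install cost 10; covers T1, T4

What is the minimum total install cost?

This is a weighted set-cover instance.
Choose B and K: together they cover T8, T1, T4, T6, T7 — every target.
Total install cost: 13 + 6 = 19.

19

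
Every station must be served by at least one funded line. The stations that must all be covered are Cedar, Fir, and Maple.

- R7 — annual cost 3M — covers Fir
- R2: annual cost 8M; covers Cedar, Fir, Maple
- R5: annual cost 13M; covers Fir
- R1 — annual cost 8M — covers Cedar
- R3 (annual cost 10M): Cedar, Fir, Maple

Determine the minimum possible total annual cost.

This is an integer covering problem.
R2 alone covers Cedar, Fir, Maple — every station.
Total annual cost: 8.
No cover costs less than 8.

8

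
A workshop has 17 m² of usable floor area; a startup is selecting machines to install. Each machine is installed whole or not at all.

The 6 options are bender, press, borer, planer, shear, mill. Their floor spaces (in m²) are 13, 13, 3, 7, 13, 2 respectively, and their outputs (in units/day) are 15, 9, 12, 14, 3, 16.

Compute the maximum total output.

42

This is an integer program with binary decision variables.
Allowing fractional choices, the relaxed optimum would be about 47.8, but machines are indivisible.
bender + mill: floor space 13 + 2 = 15 ≤ 17, output 15 + 16 = 31.
borer + planer + mill: floor space 3 + 7 + 2 = 12 ≤ 17, output 12 + 14 + 16 = 42.
planer + mill: floor space 7 + 2 = 9 ≤ 17, output 14 + 16 = 30.
Best is borer, planer, and mill with total output 42.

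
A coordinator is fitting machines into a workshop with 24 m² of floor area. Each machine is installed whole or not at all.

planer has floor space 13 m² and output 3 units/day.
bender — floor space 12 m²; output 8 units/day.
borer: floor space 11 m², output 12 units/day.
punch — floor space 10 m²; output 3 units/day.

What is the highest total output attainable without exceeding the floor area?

Allowing fractional choices, the relaxed optimum would be about 20.3, but machines are indivisible.
planer + borer: floor space 13 + 11 = 24 ≤ 24, output 3 + 12 = 15.
borer + punch: floor space 11 + 10 = 21 ≤ 24, output 12 + 3 = 15.
bender + borer: floor space 12 + 11 = 23 ≤ 24, output 8 + 12 = 20.
Best is bender and borer with total output 20.

20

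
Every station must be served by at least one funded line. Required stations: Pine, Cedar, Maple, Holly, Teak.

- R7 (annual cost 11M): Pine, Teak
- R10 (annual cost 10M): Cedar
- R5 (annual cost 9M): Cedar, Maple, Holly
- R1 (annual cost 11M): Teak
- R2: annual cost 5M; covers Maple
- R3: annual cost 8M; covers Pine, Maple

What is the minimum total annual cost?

Choose R7 and R5: together they cover Pine, Cedar, Maple, Holly, Teak — every station.
Total annual cost: 11 + 9 = 20.

20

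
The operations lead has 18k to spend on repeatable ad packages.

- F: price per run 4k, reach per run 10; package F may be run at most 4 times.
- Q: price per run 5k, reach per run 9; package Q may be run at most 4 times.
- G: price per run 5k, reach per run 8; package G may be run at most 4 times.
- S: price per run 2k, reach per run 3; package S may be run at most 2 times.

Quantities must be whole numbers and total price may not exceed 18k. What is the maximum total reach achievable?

43

4×F: price 16 ≤ 18, reach 4·10 = 40.
4×F and 1×S: price 18 ≤ 18, reach 4·10 + 1·3 = 43.
Best is 43.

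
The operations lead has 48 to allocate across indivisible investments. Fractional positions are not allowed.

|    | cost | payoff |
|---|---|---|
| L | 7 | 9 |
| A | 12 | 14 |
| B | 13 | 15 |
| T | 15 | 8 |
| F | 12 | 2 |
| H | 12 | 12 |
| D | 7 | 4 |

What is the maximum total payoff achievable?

50

Allowing fractional choices, the relaxed optimum would be about 52.3, but investments are indivisible.
A + B + H + D: cost 12 + 13 + 12 + 7 = 44 ≤ 48, payoff 14 + 15 + 12 + 4 = 45.
L + A + B + T: cost 7 + 12 + 13 + 15 = 47 ≤ 48, payoff 9 + 14 + 15 + 8 = 46.
L + A + B + H: cost 7 + 12 + 13 + 12 = 44 ≤ 48, payoff 9 + 14 + 15 + 12 = 50.
Best is L, A, B, and H with total payoff 50.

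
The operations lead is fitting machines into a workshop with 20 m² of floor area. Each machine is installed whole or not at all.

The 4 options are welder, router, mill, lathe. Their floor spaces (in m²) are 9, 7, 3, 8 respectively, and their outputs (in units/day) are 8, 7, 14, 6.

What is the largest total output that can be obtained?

Allowing fractional choices, the relaxed optimum would be about 29.8, but machines are indivisible.
welder + router + mill: floor space 9 + 7 + 3 = 19 ≤ 20, output 8 + 7 + 14 = 29.
welder + mill + lathe: floor space 9 + 3 + 8 = 20 ≤ 20, output 8 + 14 + 6 = 28.
Best is welder, router, and mill with total output 29.

29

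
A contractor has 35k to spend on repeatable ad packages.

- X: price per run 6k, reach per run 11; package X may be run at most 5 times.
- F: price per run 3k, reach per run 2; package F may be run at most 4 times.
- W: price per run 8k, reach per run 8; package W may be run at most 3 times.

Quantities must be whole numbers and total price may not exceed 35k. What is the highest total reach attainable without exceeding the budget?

57

This is a bounded integer knapsack.
X has the best ratio (11/6); taking only X gives at most 5×11 = 55 (stopped by the price limit).
Mixing does better — 5×X and 1×F: price 33 ≤ 35, reach 5·11 + 1·2 = 57.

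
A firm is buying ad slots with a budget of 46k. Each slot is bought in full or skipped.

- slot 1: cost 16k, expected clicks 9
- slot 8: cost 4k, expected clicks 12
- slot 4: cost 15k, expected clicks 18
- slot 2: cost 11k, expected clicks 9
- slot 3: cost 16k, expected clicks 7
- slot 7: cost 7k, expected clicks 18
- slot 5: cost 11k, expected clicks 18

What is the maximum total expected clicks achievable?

66

Allowing fractional choices, the relaxed optimum would be about 73.4, but ad slots are indivisible.
slot 8 + slot 4 + slot 7 + slot 5: cost 4 + 15 + 7 + 11 = 37 ≤ 46, expected clicks 12 + 18 + 18 + 18 = 66.
slot 8 + slot 2 + slot 7 + slot 5: cost 4 + 11 + 7 + 11 = 33 ≤ 46, expected clicks 12 + 9 + 18 + 18 = 57.
slot 4 + slot 2 + slot 7 + slot 5: cost 15 + 11 + 7 + 11 = 44 ≤ 46, expected clicks 18 + 9 + 18 + 18 = 63.
Best is slot 8, slot 4, slot 7, and slot 5 with total expected clicks 66.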